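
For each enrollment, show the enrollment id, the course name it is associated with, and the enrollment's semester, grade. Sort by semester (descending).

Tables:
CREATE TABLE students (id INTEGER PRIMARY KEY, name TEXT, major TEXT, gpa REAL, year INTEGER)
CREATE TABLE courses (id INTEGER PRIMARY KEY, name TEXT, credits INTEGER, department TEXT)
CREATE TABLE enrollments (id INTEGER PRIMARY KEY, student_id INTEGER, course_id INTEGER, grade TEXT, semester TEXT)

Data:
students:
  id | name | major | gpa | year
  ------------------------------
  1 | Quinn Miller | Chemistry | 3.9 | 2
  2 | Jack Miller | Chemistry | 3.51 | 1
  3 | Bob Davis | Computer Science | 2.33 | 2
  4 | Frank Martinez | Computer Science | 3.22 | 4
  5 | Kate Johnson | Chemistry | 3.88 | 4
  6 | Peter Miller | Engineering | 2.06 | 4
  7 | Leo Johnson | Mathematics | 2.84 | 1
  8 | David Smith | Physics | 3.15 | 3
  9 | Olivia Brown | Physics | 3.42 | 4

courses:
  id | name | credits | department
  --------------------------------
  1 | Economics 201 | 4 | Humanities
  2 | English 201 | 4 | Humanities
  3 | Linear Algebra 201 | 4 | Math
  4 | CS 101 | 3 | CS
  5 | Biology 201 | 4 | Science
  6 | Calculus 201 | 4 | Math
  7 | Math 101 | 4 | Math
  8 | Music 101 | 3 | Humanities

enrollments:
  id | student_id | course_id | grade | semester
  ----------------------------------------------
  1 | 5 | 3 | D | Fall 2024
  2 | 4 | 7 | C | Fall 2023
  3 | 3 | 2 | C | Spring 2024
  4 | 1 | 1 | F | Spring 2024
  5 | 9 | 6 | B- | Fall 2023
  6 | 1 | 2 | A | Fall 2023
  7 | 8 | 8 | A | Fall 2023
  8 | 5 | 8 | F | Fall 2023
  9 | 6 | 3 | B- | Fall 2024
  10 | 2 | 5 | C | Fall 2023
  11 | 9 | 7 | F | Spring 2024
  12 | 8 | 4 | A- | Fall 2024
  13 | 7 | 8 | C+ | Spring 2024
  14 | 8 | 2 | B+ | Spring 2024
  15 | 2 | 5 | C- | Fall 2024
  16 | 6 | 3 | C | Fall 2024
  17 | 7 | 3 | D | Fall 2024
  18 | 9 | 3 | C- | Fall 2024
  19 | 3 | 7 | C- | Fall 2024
SELECT c.id, p.name AS course, c.semester, c.grade FROM enrollments c JOIN courses p ON c.course_id = p.id ORDER BY c.semester DESC

Execution result:
id | course | semester | grade
3 | English 201 | Spring 2024 | C
4 | Economics 201 | Spring 2024 | F
11 | Math 101 | Spring 2024 | F
13 | Music 101 | Spring 2024 | C+
14 | English 201 | Spring 2024 | B+
1 | Linear Algebra 201 | Fall 2024 | D
9 | Linear Algebra 201 | Fall 2024 | B-
12 | CS 101 | Fall 2024 | A-
15 | Biology 201 | Fall 2024 | C-
16 | Linear Algebra 201 | Fall 2024 | C
17 | Linear Algebra 201 | Fall 2024 | D
18 | Linear Algebra 201 | Fall 2024 | C-
19 | Math 101 | Fall 2024 | C-
2 | Math 101 | Fall 2023 | C
5 | Calculus 201 | Fall 2023 | B-
6 | English 201 | Fall 2023 | A
7 | Music 101 | Fall 2023 | A
8 | Music 101 | Fall 2023 | F
10 | Biology 201 | Fall 2023 | C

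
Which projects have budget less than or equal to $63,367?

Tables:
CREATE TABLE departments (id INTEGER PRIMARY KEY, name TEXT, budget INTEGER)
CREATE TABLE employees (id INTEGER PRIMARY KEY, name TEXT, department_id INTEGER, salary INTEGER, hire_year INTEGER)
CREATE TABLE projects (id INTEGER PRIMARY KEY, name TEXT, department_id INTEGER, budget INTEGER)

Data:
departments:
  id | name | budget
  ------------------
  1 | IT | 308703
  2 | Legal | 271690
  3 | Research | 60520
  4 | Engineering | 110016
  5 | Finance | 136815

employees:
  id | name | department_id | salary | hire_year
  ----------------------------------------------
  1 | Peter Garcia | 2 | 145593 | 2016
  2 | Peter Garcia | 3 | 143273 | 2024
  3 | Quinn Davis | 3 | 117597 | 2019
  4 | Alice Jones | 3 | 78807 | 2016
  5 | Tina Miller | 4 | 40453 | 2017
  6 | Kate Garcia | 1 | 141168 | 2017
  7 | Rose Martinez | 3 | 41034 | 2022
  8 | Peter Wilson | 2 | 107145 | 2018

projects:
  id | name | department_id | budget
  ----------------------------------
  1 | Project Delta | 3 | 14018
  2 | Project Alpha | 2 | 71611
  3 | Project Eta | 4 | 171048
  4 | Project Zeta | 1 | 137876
SELECT name, budget FROM projects WHERE budget <= 63367

Execution result:
name | budget
Project Delta | 14018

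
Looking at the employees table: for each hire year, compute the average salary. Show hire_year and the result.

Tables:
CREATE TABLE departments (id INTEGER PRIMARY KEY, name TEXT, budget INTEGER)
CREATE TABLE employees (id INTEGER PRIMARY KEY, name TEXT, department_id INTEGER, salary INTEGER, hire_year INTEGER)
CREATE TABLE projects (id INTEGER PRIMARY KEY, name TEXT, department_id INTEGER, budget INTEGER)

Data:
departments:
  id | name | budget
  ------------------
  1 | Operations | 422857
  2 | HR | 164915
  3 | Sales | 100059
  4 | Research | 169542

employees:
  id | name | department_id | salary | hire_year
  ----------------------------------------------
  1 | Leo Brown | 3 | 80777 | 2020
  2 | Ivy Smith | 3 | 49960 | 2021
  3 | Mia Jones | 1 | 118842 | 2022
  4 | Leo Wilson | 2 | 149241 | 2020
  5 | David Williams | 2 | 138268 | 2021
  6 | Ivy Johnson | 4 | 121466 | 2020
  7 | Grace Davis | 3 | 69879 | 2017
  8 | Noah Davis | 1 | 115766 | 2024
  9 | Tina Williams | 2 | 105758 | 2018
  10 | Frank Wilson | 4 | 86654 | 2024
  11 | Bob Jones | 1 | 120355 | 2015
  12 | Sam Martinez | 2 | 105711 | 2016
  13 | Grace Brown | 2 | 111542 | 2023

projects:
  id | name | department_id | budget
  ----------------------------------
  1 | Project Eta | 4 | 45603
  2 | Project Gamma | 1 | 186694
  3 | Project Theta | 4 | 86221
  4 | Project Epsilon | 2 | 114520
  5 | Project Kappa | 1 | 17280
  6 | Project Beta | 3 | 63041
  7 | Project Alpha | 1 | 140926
SELECT hire_year, AVG(salary) AS avg_salary FROM employees GROUP BY hire_year

Execution result:
hire_year | avg_salary
2015 | 120355.00
2016 | 105711.00
2017 | 69879.00
2018 | 105758.00
2020 | 117161.33
2021 | 94114.00
2022 | 118842.00
2023 | 111542.00
2024 | 101210.00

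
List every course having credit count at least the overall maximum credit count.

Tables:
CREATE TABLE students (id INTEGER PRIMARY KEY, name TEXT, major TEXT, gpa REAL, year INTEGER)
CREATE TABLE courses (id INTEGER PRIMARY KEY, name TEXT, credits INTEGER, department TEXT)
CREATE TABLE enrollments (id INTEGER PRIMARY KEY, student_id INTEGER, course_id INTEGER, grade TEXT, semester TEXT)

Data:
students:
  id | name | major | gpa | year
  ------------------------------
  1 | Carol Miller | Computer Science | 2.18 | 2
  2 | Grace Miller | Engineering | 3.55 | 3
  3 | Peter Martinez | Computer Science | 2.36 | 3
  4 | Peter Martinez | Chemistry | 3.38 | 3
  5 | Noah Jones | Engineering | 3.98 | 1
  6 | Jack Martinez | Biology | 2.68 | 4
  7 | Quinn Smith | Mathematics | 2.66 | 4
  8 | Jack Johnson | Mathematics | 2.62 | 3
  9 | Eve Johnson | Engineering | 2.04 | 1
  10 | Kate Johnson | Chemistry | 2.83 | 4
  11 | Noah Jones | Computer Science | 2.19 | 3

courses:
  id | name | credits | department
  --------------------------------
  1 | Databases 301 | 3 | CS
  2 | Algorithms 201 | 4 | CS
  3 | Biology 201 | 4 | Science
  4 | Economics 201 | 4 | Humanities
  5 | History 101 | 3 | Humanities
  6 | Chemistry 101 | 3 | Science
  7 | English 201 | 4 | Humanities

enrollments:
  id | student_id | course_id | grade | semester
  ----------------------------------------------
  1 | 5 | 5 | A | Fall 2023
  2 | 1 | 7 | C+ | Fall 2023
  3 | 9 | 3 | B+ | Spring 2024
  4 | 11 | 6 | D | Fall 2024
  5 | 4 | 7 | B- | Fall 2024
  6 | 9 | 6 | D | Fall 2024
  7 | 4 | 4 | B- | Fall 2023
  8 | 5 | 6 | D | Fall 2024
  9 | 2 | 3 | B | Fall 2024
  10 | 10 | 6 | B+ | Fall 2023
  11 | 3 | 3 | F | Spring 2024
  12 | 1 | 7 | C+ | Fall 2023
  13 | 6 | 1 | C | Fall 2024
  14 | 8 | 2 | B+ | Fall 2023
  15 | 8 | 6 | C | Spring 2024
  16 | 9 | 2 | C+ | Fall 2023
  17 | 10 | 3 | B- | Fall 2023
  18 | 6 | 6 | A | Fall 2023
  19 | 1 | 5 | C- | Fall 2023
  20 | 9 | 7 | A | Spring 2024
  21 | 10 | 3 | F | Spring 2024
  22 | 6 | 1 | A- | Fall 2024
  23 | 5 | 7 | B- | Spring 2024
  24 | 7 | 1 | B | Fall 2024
SELECT name, credits FROM courses WHERE credits >= (SELECT MAX(credits) FROM courses)

Execution result:
name | credits
Algorithms 201 | 4
Biology 201 | 4
Economics 201 | 4
English 201 | 4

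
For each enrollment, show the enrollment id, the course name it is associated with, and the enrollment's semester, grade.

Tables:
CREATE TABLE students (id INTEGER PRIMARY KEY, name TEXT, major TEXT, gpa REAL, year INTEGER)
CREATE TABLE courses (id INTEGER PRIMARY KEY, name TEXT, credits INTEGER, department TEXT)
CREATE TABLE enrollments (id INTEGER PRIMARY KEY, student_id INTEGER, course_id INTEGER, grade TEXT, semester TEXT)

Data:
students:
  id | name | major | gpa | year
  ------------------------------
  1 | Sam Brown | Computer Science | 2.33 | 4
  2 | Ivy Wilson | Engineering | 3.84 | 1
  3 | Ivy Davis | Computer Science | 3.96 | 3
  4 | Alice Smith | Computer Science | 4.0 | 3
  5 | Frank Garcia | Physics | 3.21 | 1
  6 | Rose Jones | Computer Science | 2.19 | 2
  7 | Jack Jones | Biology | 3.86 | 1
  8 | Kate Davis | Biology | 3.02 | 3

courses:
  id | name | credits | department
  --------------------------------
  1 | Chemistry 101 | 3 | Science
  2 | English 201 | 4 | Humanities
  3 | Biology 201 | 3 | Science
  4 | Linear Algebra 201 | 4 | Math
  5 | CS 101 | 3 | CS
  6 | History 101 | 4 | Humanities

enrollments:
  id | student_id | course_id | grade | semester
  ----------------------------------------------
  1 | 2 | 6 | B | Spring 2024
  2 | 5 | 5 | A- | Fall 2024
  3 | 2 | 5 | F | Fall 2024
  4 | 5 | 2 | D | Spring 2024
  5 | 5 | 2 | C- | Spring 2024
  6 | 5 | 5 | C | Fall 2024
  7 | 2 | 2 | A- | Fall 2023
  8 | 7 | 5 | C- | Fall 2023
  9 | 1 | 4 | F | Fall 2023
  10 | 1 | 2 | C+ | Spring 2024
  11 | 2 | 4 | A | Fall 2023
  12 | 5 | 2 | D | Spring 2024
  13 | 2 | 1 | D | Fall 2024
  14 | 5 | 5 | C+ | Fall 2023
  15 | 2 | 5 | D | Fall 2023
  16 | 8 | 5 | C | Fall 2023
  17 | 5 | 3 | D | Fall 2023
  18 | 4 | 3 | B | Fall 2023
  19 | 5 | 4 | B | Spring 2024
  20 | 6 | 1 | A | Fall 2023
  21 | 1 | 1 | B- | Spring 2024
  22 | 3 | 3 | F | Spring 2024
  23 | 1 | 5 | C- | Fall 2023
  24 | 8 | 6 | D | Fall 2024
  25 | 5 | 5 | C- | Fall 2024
SELECT c.id, p.name AS course, c.semester, c.grade FROM enrollments c JOIN courses p ON c.course_id = p.id

Execution result:
id | course | semester | grade
1 | History 101 | Spring 2024 | B
2 | CS 101 | Fall 2024 | A-
3 | CS 101 | Fall 2024 | F
4 | English 201 | Spring 2024 | D
5 | English 201 | Spring 2024 | C-
6 | CS 101 | Fall 2024 | C
7 | English 201 | Fall 2023 | A-
8 | CS 101 | Fall 2023 | C-
9 | Linear Algebra 201 | Fall 2023 | F
10 | English 201 | Spring 2024 | C+
11 | Linear Algebra 201 | Fall 2023 | A
12 | English 201 | Spring 2024 | D
13 | Chemistry 101 | Fall 2024 | D
14 | CS 101 | Fall 2023 | C+
15 | CS 101 | Fall 2023 | D
16 | CS 101 | Fall 2023 | C
17 | Biology 201 | Fall 2023 | D
18 | Biology 201 | Fall 2023 | B
19 | Linear Algebra 201 | Spring 2024 | B
20 | Chemistry 101 | Fall 2023 | A
21 | Chemistry 101 | Spring 2024 | B-
22 | Biology 201 | Spring 2024 | F
23 | CS 101 | Fall 2023 | C-
24 | History 101 | Fall 2024 | D
25 | CS 101 | Fall 2024 | C-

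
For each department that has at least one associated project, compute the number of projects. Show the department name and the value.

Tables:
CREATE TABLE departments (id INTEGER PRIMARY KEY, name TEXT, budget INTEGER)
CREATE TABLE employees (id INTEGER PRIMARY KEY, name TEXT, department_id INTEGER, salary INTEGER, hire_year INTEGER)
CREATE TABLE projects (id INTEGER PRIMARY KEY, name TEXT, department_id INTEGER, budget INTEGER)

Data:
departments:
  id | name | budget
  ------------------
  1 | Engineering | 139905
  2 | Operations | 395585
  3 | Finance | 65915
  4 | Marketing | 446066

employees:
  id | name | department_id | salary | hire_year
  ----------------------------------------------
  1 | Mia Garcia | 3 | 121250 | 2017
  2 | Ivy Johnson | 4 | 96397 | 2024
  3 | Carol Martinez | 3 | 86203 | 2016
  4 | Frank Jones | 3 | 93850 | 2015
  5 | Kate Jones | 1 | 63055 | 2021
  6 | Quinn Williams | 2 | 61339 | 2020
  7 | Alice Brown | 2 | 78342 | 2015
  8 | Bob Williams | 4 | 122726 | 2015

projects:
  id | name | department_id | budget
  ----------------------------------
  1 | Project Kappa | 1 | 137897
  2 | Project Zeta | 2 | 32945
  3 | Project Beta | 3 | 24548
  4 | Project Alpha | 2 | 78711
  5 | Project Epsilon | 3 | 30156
SELECT p.name, COUNT(*) AS n FROM projects c JOIN departments p ON c.department_id = p.id GROUP BY p.id, p.name

Execution result:
name | n
Engineering | 1
Operations | 2
Finance | 2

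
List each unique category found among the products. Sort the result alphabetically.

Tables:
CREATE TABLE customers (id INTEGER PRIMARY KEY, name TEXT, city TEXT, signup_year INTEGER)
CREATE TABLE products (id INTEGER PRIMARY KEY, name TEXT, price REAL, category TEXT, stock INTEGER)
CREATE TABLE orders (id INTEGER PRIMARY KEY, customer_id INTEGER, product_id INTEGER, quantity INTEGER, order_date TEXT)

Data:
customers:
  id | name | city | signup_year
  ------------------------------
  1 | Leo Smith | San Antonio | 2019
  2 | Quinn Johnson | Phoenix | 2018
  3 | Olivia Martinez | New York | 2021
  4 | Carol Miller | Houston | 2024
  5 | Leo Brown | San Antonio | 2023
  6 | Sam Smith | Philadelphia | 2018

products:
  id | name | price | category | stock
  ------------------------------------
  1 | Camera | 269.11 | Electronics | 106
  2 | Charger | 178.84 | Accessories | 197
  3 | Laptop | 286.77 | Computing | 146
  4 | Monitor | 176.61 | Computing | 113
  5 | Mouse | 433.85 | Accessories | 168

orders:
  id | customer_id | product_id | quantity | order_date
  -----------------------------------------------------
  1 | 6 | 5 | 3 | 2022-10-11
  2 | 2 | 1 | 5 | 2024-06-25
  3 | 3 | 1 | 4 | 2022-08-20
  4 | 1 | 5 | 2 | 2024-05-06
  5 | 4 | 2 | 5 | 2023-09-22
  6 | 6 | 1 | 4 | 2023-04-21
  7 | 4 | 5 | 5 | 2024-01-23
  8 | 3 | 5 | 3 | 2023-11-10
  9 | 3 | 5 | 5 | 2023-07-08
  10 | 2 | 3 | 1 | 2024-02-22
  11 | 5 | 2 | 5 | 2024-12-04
SELECT DISTINCT category FROM products ORDER BY category

Execution result:
category
Accessories
Computing
Electronics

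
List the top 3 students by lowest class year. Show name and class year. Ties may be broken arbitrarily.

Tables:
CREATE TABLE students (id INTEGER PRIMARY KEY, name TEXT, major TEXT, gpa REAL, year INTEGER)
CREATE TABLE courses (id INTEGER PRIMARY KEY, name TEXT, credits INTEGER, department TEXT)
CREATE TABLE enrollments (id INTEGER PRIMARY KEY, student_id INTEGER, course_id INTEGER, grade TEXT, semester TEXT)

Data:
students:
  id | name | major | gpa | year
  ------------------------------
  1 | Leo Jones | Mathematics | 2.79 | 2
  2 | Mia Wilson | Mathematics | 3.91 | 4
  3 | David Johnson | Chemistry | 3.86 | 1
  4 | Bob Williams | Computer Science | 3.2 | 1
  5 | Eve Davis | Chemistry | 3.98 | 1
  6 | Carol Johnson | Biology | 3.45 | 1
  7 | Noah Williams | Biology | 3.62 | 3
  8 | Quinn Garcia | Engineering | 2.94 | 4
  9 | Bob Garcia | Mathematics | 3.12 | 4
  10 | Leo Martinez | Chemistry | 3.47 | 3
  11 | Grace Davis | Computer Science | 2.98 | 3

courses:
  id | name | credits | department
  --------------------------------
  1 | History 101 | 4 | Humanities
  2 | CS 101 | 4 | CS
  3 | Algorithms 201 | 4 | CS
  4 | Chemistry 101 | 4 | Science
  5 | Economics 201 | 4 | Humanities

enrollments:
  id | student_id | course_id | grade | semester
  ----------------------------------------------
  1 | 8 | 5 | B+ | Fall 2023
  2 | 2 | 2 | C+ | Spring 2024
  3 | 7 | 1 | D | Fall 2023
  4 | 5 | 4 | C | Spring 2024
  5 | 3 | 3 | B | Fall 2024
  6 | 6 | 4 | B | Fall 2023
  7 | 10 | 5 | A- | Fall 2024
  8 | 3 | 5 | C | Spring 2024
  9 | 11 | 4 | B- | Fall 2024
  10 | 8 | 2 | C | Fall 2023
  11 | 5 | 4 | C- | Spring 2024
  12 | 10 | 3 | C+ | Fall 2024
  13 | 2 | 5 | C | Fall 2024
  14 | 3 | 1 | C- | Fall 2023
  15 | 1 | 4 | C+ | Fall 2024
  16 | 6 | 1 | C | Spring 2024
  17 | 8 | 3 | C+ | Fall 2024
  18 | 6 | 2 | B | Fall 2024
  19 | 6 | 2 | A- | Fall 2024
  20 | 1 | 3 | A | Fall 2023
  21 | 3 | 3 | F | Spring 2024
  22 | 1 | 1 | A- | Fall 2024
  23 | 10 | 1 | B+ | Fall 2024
SELECT name, year FROM students ORDER BY year ASC LIMIT 3

Execution result:
name | year
David Johnson | 1
Bob Williams | 1
Eve Davis | 1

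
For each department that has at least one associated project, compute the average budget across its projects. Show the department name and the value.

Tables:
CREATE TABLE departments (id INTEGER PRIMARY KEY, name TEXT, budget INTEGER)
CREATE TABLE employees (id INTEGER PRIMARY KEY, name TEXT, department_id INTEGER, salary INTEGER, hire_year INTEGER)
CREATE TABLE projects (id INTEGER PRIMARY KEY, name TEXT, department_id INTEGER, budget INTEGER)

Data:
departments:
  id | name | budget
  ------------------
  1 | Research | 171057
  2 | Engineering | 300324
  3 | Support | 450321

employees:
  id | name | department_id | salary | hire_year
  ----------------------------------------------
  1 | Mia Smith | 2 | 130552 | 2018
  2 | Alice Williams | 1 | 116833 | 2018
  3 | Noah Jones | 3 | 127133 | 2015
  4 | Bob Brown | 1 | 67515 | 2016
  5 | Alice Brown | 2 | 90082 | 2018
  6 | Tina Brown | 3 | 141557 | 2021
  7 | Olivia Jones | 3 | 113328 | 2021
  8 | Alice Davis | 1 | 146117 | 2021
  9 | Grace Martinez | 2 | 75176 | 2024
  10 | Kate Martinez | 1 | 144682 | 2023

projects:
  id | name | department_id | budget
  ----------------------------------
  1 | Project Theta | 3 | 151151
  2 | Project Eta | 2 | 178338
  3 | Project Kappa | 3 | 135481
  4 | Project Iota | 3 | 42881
SELECT p.name, AVG(c.budget) AS avg_budget FROM projects c JOIN departments p ON c.department_id = p.id GROUP BY p.id, p.name

Execution result:
name | avg_budget
Engineering | 178338.00
Support | 109837.67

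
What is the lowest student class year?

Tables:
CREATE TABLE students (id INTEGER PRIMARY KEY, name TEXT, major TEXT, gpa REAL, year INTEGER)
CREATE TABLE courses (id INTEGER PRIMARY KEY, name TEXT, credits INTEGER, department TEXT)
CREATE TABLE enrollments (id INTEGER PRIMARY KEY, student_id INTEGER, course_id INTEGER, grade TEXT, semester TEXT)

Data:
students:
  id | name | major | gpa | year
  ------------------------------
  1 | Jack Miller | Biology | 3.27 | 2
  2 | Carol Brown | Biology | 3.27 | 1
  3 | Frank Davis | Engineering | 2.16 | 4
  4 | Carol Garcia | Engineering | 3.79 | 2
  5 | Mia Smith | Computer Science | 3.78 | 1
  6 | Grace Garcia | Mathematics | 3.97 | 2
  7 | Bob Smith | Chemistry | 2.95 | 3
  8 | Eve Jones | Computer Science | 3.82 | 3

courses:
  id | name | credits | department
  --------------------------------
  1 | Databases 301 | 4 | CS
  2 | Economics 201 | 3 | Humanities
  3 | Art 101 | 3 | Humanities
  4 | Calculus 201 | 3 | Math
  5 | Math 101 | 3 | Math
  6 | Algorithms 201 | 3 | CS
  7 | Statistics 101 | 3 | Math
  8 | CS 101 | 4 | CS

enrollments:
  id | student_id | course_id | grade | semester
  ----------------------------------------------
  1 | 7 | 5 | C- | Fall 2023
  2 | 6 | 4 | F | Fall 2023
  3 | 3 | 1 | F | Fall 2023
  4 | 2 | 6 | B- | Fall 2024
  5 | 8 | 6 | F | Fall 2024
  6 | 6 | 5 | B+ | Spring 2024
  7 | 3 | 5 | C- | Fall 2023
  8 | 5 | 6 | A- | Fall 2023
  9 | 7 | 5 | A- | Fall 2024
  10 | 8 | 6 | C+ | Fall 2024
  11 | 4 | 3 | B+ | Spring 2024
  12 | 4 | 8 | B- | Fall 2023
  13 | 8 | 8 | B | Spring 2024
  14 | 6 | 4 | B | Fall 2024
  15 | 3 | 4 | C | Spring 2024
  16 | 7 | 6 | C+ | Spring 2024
SELECT MIN(year) FROM students

Execution result:
1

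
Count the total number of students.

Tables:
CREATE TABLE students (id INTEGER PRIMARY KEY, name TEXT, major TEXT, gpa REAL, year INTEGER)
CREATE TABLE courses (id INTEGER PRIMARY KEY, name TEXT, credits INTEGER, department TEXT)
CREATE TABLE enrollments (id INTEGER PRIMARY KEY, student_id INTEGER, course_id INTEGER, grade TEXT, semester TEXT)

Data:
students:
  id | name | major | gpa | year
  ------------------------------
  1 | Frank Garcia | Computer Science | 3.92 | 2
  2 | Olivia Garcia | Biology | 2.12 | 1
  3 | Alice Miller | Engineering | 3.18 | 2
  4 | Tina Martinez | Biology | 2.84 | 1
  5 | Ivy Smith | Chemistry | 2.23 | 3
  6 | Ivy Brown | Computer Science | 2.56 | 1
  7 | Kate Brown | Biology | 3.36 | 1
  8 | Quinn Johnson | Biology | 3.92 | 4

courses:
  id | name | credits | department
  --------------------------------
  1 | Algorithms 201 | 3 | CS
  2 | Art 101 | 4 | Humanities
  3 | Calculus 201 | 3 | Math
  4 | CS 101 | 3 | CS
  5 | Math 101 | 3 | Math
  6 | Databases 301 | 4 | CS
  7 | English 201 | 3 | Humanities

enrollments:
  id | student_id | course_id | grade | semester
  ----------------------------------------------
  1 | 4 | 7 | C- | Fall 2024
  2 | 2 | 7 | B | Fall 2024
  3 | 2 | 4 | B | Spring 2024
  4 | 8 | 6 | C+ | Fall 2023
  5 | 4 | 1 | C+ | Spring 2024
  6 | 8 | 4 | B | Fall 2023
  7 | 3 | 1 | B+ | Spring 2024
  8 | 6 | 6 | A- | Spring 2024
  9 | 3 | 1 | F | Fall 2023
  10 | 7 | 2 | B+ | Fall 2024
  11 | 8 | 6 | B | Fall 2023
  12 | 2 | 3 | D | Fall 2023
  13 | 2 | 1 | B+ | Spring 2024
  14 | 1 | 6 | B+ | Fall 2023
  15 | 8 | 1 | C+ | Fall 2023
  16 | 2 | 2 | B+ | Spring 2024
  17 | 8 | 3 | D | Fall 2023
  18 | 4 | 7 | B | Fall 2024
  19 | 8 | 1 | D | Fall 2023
SELECT COUNT(*) FROM students

Execution result:
8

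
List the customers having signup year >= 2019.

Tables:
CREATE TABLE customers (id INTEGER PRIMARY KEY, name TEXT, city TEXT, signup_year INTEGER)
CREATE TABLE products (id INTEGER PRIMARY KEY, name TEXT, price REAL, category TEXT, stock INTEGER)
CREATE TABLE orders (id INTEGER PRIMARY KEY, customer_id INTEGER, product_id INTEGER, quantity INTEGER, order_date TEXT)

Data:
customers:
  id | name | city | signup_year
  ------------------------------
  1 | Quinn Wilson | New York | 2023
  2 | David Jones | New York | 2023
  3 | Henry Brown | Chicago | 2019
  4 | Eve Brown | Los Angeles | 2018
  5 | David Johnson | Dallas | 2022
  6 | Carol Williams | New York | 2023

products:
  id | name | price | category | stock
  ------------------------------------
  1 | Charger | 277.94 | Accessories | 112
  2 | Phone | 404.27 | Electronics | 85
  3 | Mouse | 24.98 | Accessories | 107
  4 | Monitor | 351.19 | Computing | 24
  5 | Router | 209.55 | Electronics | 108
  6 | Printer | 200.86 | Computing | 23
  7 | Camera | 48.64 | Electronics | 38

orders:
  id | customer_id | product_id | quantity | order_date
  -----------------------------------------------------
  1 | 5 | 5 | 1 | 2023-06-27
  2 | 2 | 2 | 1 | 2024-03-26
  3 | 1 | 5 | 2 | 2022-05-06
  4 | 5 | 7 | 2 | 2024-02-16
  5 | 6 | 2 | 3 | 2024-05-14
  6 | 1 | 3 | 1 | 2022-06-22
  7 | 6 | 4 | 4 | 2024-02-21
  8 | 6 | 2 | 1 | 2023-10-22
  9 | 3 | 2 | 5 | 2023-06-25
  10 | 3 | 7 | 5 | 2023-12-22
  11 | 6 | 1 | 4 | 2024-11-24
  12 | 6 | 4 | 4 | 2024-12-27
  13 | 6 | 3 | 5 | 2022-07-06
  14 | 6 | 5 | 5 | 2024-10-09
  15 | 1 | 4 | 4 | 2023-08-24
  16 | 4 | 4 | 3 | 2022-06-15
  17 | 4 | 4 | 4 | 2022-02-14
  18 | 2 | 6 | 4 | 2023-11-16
SELECT name, signup_year FROM customers WHERE signup_year >= 2019

Execution result:
name | signup_year
Quinn Wilson | 2023
David Jones | 2023
Henry Brown | 2019
David Johnson | 2022
Carol Williams | 2023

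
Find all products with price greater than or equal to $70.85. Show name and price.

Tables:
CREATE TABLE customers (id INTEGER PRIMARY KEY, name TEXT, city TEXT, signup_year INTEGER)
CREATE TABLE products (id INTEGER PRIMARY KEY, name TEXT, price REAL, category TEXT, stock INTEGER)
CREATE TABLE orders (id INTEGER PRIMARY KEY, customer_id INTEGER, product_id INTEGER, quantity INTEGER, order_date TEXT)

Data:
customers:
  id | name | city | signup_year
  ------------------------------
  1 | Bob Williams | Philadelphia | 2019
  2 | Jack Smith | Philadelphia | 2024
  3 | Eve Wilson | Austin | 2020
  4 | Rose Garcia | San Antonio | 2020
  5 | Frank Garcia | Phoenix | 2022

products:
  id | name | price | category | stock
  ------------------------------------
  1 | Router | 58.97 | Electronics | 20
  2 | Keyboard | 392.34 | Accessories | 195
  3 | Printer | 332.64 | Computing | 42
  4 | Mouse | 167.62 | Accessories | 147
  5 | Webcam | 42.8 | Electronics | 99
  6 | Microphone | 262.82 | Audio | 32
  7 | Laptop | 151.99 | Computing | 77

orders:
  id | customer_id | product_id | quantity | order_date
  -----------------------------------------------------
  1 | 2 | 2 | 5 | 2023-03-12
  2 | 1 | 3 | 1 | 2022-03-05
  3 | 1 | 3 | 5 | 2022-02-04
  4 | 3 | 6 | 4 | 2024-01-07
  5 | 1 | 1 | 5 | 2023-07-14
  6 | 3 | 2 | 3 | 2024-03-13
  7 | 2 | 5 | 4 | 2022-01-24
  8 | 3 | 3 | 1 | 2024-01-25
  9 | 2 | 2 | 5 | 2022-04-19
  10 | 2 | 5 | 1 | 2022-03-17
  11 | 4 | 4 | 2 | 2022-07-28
SELECT name, price FROM products WHERE price >= 70.85

Execution result:
name | price
Keyboard | 392.34
Printer | 332.64
Mouse | 167.62
Microphone | 262.82
Laptop | 151.99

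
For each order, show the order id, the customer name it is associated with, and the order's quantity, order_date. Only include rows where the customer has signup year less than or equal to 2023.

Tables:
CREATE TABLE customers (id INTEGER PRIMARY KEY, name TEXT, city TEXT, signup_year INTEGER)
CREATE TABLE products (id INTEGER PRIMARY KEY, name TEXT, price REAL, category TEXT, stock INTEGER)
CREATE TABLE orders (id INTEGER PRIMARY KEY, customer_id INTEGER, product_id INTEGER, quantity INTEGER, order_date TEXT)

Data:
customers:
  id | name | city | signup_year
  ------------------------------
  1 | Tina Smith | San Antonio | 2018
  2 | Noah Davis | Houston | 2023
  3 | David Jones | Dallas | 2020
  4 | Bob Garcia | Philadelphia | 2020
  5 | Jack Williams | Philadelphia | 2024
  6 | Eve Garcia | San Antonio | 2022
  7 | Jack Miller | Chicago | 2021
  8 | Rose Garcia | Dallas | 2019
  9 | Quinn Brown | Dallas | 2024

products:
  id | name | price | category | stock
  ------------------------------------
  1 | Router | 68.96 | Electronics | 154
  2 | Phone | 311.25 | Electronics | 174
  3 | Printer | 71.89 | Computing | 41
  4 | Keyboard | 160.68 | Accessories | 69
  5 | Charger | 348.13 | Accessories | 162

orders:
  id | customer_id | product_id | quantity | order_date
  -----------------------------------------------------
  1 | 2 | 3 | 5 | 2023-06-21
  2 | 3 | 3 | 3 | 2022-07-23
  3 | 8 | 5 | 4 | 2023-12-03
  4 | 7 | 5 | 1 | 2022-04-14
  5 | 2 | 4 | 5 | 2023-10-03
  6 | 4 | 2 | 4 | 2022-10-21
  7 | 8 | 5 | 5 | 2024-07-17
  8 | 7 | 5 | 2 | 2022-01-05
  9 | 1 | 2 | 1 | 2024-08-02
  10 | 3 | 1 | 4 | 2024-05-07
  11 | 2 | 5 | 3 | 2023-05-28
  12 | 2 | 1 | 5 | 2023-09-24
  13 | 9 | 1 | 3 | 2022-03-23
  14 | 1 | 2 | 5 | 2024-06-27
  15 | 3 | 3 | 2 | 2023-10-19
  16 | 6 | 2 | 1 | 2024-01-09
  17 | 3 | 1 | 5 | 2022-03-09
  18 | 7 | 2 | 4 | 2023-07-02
SELECT c.id, p.name AS customer, c.quantity, c.order_date FROM orders c JOIN customers p ON c.customer_id = p.id WHERE p.signup_year <= 2023

Execution result:
id | customer | quantity | order_date
1 | Noah Davis | 5 | 2023-06-21
2 | David Jones | 3 | 2022-07-23
3 | Rose Garcia | 4 | 2023-12-03
4 | Jack Miller | 1 | 2022-04-14
5 | Noah Davis | 5 | 2023-10-03
6 | Bob Garcia | 4 | 2022-10-21
7 | Rose Garcia | 5 | 2024-07-17
8 | Jack Miller | 2 | 2022-01-05
9 | Tina Smith | 1 | 2024-08-02
10 | David Jones | 4 | 2024-05-07
11 | Noah Davis | 3 | 2023-05-28
12 | Noah Davis | 5 | 2023-09-24
14 | Tina Smith | 5 | 2024-06-27
15 | David Jones | 2 | 2023-10-19
16 | Eve Garcia | 1 | 2024-01-09
17 | David Jones | 5 | 2022-03-09
18 | Jack Miller | 4 | 2023-07-02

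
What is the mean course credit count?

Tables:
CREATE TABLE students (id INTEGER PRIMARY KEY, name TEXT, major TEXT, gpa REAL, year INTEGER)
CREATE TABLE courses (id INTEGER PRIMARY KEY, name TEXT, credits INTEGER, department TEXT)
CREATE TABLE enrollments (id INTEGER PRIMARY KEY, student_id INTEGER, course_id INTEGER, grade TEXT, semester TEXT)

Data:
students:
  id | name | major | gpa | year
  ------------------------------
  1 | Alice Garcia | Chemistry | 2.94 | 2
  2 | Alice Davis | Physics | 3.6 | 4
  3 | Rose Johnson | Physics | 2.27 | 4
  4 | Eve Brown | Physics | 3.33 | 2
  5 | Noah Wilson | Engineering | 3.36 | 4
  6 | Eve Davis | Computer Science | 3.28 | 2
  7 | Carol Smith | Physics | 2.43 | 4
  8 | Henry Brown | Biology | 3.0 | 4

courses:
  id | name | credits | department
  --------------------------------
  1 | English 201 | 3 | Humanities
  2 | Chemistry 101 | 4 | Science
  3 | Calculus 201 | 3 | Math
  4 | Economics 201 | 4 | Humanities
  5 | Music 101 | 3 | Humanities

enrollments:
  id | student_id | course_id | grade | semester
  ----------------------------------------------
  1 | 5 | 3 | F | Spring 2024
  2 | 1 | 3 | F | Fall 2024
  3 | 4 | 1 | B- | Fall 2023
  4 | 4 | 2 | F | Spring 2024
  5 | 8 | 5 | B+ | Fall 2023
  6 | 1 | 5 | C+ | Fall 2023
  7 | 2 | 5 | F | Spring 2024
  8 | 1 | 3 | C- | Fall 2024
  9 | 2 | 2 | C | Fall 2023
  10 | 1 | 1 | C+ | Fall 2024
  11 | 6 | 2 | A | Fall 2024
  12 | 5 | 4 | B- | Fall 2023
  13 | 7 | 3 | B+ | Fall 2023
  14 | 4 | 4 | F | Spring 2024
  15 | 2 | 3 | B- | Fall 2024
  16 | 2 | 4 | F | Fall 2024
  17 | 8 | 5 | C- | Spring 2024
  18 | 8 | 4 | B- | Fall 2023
SELECT AVG(credits) FROM courses

Execution result:
3.40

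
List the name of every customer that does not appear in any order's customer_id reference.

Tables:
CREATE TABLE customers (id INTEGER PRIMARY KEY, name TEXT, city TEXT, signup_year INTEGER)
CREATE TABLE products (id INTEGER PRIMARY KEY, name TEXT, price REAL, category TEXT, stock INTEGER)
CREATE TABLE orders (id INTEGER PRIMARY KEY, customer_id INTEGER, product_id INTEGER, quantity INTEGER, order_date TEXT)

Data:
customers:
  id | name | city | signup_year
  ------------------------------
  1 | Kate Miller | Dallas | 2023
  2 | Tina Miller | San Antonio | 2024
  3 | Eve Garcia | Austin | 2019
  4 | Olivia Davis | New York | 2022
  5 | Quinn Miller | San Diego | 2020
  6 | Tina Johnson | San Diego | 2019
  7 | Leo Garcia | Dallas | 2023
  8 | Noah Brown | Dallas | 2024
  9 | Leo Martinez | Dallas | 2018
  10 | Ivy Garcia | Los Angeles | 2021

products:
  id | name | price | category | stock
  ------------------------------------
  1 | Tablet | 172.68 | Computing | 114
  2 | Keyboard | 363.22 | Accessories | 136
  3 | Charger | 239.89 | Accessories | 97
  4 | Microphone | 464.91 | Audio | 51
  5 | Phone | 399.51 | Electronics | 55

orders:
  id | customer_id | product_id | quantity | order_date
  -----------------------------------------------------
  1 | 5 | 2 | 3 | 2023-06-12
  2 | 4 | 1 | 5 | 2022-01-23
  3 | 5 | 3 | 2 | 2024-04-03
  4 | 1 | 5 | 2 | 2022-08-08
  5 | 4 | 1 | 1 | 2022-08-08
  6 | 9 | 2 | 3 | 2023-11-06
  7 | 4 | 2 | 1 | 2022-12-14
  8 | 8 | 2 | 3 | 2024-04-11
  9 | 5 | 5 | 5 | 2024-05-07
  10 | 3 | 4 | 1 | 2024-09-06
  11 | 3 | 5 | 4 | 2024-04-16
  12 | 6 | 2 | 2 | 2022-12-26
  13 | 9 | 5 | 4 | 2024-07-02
SELECT p.name FROM customers p LEFT JOIN orders c ON c.customer_id = p.id WHERE c.id IS NULL

Execution result:
name
Tina Miller
Leo Garcia
Ivy Garcia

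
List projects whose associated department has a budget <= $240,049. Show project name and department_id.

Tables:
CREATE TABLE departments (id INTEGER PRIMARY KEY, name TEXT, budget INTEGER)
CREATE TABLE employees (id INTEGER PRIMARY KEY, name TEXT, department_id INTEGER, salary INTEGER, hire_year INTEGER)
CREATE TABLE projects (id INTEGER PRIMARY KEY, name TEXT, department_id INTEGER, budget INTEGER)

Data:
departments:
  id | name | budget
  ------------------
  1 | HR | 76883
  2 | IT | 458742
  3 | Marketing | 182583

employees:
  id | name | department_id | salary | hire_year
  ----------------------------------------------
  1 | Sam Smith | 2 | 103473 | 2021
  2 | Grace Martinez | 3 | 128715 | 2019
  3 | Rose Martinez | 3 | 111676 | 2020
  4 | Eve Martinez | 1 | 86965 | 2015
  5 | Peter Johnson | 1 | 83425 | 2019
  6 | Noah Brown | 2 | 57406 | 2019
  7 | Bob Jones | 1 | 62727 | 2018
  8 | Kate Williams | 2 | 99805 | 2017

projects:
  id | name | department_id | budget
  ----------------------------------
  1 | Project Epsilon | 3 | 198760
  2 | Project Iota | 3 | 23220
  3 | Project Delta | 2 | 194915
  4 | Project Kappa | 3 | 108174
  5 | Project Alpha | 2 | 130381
SELECT name, department_id FROM projects WHERE department_id IN (SELECT id FROM departments WHERE budget <= 240049)

Execution result:
name | department_id
Project Epsilon | 3
Project Iota | 3
Project Kappa | 3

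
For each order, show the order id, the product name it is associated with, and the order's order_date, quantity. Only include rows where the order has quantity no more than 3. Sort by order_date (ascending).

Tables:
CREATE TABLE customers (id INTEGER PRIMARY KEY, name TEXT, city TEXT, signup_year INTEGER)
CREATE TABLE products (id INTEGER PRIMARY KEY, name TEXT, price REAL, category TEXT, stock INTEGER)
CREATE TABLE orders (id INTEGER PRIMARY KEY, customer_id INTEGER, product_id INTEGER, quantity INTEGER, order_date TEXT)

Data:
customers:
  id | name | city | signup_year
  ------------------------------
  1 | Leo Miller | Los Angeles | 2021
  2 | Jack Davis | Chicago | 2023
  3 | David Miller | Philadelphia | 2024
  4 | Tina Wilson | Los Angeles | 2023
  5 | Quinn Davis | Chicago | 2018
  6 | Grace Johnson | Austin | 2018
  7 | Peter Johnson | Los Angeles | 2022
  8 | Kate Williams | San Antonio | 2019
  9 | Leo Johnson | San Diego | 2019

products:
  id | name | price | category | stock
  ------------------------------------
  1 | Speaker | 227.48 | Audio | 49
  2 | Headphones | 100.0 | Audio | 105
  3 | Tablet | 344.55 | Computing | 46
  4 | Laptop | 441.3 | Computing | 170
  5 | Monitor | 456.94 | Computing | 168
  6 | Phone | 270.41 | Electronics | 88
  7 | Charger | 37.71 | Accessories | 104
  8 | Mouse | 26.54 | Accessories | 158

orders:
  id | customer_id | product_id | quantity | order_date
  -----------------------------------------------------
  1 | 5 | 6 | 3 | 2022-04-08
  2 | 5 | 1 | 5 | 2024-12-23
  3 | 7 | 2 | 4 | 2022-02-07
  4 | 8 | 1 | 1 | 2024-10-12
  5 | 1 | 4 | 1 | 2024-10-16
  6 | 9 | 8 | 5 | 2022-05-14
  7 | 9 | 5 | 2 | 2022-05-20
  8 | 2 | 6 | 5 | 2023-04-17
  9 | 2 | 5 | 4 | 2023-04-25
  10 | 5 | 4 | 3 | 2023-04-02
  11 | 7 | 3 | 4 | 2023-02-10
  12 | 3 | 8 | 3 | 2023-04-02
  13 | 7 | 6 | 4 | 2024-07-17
SELECT c.id, p.name AS product, c.order_date, c.quantity FROM orders c JOIN products p ON c.product_id = p.id WHERE c.quantity <= 3 ORDER BY c.order_date ASC

Execution result:
id | product | order_date | quantity
1 | Phone | 2022-04-08 | 3
7 | Monitor | 2022-05-20 | 2
10 | Laptop | 2023-04-02 | 3
12 | Mouse | 2023-04-02 | 3
4 | Speaker | 2024-10-12 | 1
5 | Laptop | 2024-10-16 | 1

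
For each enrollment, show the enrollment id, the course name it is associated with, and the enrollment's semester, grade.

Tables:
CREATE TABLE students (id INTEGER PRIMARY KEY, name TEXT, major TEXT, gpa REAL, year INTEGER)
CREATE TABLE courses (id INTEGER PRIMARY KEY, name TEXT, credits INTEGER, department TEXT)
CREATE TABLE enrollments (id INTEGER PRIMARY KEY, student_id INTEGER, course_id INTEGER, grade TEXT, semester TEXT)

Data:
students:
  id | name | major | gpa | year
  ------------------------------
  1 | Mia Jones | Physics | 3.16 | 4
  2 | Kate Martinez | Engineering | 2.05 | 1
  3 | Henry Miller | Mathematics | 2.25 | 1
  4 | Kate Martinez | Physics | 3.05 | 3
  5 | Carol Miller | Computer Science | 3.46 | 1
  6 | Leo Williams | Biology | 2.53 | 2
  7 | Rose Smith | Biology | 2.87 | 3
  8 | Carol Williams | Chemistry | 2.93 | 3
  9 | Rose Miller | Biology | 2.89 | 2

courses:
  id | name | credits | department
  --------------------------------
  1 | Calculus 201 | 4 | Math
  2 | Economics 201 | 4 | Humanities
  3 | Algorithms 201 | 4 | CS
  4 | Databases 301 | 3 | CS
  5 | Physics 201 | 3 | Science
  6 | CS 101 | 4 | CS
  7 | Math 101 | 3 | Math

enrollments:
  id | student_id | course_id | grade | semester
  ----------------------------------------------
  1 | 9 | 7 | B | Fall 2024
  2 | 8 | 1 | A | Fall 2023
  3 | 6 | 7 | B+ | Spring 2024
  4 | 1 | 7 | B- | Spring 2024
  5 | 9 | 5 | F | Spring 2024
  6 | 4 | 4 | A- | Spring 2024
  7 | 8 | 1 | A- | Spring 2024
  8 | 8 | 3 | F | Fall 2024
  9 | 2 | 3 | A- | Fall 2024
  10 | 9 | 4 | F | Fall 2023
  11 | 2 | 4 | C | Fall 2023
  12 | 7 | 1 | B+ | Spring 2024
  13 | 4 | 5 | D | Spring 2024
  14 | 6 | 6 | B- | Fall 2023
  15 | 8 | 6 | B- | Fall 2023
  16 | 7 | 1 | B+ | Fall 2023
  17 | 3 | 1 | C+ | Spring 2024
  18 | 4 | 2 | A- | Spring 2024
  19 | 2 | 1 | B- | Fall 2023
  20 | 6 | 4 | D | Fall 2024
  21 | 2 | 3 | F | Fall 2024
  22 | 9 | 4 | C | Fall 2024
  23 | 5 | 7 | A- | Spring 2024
SELECT c.id, p.name AS course, c.semester, c.grade FROM enrollments c JOIN courses p ON c.course_id = p.id

Execution result:
id | course | semester | grade
1 | Math 101 | Fall 2024 | B
2 | Calculus 201 | Fall 2023 | A
3 | Math 101 | Spring 2024 | B+
4 | Math 101 | Spring 2024 | B-
5 | Physics 201 | Spring 2024 | F
6 | Databases 301 | Spring 2024 | A-
7 | Calculus 201 | Spring 2024 | A-
8 | Algorithms 201 | Fall 2024 | F
9 | Algorithms 201 | Fall 2024 | A-
10 | Databases 301 | Fall 2023 | F
11 | Databases 301 | Fall 2023 | C
12 | Calculus 201 | Spring 2024 | B+
13 | Physics 201 | Spring 2024 | D
14 | CS 101 | Fall 2023 | B-
15 | CS 101 | Fall 2023 | B-
16 | Calculus 201 | Fall 2023 | B+
17 | Calculus 201 | Spring 2024 | C+
18 | Economics 201 | Spring 2024 | A-
19 | Calculus 201 | Fall 2023 | B-
20 | Databases 301 | Fall 2024 | D
21 | Algorithms 201 | Fall 2024 | F
22 | Databases 301 | Fall 2024 | C
23 | Math 101 | Spring 2024 | A-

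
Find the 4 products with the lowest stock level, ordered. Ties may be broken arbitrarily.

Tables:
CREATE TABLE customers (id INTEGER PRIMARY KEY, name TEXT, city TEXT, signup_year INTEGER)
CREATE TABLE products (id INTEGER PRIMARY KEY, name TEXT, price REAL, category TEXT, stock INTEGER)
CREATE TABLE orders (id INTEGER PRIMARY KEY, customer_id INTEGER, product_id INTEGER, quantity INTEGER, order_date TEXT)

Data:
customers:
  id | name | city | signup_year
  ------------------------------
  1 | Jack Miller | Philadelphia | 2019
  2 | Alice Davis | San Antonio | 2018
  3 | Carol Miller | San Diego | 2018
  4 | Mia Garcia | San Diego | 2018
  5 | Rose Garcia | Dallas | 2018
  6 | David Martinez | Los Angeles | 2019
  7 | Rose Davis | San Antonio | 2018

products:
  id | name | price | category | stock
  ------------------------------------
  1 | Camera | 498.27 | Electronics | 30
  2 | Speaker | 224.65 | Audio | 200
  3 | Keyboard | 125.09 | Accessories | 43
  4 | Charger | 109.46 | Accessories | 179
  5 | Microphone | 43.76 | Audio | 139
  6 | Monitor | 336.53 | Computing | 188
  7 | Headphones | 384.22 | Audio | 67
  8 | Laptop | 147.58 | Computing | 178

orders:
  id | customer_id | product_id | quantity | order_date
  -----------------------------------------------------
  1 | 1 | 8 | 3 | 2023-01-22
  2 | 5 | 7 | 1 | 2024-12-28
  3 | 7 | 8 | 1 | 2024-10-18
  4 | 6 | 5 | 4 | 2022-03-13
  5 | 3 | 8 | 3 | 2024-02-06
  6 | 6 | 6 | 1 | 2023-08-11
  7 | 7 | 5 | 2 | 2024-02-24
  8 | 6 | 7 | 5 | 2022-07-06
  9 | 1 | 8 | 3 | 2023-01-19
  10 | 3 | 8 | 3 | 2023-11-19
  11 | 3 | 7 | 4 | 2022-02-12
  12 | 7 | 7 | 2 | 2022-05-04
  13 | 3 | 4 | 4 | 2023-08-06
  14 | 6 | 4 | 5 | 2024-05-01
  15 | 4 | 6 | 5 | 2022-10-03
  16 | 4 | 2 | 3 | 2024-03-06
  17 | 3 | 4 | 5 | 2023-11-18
SELECT name, stock FROM products ORDER BY stock ASC LIMIT 4

Execution result:
name | stock
Camera | 30
Keyboard | 43
Headphones | 67
Microphone | 139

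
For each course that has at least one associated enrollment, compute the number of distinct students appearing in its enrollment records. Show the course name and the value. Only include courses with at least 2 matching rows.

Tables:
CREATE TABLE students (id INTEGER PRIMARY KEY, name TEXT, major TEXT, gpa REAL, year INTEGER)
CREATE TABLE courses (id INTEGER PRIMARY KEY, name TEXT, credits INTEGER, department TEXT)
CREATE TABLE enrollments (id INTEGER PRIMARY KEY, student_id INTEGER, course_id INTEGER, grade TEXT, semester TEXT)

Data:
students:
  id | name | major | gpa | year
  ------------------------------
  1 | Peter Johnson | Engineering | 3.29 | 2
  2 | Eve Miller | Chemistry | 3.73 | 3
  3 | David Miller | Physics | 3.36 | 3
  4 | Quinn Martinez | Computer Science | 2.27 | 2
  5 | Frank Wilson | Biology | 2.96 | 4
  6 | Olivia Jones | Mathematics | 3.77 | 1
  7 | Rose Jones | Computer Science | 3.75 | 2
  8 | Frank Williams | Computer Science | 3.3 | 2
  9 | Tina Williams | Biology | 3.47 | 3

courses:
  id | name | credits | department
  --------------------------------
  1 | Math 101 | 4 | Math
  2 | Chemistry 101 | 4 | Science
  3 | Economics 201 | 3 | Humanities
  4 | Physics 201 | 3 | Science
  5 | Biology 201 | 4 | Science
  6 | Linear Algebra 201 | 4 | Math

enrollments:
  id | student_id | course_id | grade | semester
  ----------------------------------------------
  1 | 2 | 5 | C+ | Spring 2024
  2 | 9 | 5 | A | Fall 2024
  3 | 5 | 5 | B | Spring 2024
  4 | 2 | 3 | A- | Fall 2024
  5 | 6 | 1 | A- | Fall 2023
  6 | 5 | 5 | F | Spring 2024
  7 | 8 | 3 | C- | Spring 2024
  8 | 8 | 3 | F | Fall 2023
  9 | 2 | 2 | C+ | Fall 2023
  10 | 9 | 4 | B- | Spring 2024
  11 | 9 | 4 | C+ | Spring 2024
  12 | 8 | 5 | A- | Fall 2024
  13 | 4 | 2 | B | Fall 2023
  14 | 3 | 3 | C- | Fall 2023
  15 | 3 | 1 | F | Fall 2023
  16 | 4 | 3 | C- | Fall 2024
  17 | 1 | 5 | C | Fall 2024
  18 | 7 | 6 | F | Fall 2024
SELECT p.name, COUNT(DISTINCT c.student_id) AS distinct_student_count FROM enrollments c JOIN courses p ON c.course_id = p.id GROUP BY p.id, p.name HAVING COUNT(*) >= 2

Execution result:
name | distinct_student_count
Math 101 | 2
Chemistry 101 | 2
Economics 201 | 4
Physics 201 | 1
Biology 201 | 5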